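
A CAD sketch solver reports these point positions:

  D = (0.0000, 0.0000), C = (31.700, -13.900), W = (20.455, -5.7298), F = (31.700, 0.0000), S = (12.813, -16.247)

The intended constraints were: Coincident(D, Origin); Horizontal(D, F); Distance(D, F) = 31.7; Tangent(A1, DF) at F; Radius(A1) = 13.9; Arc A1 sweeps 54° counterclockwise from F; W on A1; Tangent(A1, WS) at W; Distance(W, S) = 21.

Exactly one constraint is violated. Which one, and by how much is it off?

Distance(W, S) = 21 — off by 8.00.

D = (0.00, 0.00) ✓; D.y = 0.00, F.y = 0.00 ✓; |DF| = 31.70 ✓; ∠(CF, FD) = 90.00° ✓; |CF| = 13.90 ✓; bearing(C→W) − bearing(C→F) = 54.00° ✓; |CW| = 13.90 ✓; ∠(CW, WS) = 90.00° ✓; |WS| = 13.00 ✗.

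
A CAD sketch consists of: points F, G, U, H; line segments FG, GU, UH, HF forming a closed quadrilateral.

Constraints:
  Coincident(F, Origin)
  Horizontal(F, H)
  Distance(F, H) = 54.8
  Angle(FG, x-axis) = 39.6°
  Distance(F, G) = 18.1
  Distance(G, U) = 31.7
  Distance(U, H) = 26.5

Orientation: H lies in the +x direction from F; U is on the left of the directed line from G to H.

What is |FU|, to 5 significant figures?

49.305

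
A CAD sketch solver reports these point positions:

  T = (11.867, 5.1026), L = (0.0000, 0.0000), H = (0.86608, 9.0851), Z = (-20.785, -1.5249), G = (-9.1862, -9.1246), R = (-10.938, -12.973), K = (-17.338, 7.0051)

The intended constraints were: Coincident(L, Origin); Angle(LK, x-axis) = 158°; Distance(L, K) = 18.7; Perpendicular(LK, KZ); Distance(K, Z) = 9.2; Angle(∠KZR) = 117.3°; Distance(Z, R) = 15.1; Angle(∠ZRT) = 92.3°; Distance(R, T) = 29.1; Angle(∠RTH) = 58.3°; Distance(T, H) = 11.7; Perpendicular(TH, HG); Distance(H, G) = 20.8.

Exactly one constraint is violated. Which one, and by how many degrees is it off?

Perpendicular(TH, HG) — off by 9.00°.

L = (0.00, 0.00) ✓; LK at 158.0° ✓; |LK| = 18.70 ✓; ∠(LK, KZ) = 90.00° ✓; |KZ| = 9.200 ✓; ∠KZR = 117.3° ✓; |ZR| = 15.10 ✓; ∠ZRT = 92.30° ✓; |RT| = 29.10 ✓; ∠RTH = 58.30° ✓; |TH| = 11.70 ✓; ∠(TH, HG) = 81.00° ✗; |HG| = 20.80 ✓.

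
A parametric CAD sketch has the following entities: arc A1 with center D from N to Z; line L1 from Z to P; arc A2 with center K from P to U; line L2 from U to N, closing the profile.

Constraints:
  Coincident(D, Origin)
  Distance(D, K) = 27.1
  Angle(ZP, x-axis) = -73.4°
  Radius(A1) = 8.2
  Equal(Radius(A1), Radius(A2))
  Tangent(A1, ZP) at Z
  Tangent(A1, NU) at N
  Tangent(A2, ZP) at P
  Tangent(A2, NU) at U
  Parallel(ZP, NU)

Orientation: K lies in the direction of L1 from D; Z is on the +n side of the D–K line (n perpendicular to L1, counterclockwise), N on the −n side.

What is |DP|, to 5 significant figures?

28.313

Tangency of A1 to both parallel lines with radius 8.2 puts Z and N at D ± 8.2·n: Z = (7.8582, 2.3426), N = (-7.8582, -2.3426). Equal radii place P and U the same way about K: P = K + 8.2·n = (15.600, -23.628), U = K − 8.2·n = (-0.11609, -28.313). Then |DP| = |P − D| = 28.313.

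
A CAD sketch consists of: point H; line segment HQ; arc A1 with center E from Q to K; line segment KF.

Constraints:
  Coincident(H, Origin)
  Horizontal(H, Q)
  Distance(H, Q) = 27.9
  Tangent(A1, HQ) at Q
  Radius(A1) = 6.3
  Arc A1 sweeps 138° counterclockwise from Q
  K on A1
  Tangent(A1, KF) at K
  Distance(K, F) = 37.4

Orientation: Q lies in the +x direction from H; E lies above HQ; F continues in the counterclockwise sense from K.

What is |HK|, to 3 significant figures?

33.9

H is at the origin; HQ is horizontal with |HQ| = 27.9 and Q on the +x side, so Q = (27.9, 0.00). Since A1 is tangent to HQ there, EQ ⟂ HQ, so E = Q + (0, 6.3) = (27.9, 6.30). On A1, Q sits at bearing -90° from E; a 138° counterclockwise sweep puts K at bearing 48°, so K = E + 6.3·(cos 48°, sin 48°) = (32.1, 11.0). Then |HK| = |K − H| = 33.9.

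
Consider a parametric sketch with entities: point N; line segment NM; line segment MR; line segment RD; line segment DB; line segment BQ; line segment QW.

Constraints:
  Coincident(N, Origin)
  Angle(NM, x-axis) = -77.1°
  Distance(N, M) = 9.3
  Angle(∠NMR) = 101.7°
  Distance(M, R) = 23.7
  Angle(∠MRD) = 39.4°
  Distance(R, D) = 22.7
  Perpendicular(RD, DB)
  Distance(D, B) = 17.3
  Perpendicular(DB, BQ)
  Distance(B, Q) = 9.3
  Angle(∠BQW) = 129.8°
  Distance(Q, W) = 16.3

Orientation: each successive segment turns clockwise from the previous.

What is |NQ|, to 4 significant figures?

14.60

RD is perpendicular to DB, so DB runs at -26.00°; with |DB| = 17.3, B = (6.027, -6.112). The perpendicularity gives BQ at right angles to DB, so BQ runs at -116.0°; with |BQ| = 9.3, Q = (1.951, -14.47). Then |NQ| = |Q − N| = 14.60.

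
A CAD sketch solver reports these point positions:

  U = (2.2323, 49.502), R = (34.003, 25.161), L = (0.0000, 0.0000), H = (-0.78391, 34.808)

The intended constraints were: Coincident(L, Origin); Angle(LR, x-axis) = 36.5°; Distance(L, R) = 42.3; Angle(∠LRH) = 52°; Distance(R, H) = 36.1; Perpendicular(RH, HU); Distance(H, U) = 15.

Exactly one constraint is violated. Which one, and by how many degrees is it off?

Perpendicular(RH, HU) — off by 3.90°.

L = (0.00, 0.00) ✓; LR at 36.50° ✓; |LR| = 42.30 ✓; ∠LRH = 52.00° ✓; |RH| = 36.10 ✓; ∠(RH, HU) = 86.10° ✗; |HU| = 15.00 ✓.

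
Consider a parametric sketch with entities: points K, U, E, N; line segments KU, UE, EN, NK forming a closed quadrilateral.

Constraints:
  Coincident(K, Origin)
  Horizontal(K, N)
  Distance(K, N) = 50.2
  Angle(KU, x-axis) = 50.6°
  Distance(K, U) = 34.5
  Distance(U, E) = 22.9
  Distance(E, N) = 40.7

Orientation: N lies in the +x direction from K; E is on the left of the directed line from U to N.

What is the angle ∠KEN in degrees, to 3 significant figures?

59.2°

K is at the origin; KN is horizontal with |KN| = 50.2 and N in +x, so N = (50.2, 0). KU runs at 50.6° with |KU| = 34.5, so U = (21.9, 26.7). E is determined by |UE| = 22.9 and |EN| = 40.7 together: it lies at the intersection of circle(U, 22.9) and circle(N, 40.7). With |UN| = 38.9, the foot of the radical line on UN is 4.88 from U and the perpendicular offset is √(22.9² − 4.88²) = 22.4. Taking the left-of-UN solution: E = (40.8, 39.6).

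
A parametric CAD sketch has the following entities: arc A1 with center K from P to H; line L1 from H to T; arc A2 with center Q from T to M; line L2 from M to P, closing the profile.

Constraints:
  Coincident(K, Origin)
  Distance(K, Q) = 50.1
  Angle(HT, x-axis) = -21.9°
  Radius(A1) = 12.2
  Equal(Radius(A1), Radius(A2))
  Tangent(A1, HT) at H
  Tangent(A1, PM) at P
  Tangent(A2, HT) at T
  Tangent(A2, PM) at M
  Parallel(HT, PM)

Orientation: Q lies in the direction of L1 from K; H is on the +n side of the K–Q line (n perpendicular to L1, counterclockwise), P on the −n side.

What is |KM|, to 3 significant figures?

51.6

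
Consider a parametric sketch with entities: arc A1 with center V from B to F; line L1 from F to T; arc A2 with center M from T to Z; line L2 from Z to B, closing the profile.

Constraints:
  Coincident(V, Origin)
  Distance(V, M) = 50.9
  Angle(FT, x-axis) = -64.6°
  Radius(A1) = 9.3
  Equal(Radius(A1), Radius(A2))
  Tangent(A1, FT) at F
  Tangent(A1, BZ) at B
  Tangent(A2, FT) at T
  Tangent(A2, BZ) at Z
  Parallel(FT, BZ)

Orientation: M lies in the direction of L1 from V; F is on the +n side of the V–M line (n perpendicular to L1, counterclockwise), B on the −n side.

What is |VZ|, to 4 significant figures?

51.74

Tangency of A1 to both parallel lines with radius 9.3 puts F and B at V ± 9.3·n: F = (8.401, 3.989), B = (-8.401, -3.989). Equal radii place T and Z the same way about M: T = M + 9.3·n = (30.23, -41.99), Z = M − 9.3·n = (13.43, -49.97). Then |VZ| = |Z − V| = 51.74.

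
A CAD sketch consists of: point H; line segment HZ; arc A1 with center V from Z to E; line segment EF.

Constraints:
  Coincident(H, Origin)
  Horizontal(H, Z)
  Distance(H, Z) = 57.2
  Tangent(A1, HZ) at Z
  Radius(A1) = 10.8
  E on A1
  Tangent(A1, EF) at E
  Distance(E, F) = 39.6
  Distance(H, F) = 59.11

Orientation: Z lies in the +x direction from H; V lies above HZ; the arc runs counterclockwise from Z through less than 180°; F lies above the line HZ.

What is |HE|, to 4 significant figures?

67.38

Checks: |VE| = 10.80 ✓; ∠(VE, EF) = 90.00° ✓; |EF| = 39.60 ✓; |HF| = 59.11 ✓.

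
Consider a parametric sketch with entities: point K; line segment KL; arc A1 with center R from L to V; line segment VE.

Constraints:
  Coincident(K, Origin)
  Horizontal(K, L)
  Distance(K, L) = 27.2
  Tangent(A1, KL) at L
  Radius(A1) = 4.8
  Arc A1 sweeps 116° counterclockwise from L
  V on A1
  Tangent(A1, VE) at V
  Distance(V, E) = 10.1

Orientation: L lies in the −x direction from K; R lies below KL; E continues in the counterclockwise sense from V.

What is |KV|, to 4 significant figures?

32.26

Tangency of A1 to KL means the radius RL is perpendicular to KL, so R = L + (0, -4.8) = (-27.20, -4.800). On A1, L sits at bearing 90° from R; a 116° counterclockwise sweep puts V at bearing 206°, so V = R + 4.8·(cos 206°, sin 206°) = (-31.51, -6.904). Then |KV| = |V − K| = 32.26.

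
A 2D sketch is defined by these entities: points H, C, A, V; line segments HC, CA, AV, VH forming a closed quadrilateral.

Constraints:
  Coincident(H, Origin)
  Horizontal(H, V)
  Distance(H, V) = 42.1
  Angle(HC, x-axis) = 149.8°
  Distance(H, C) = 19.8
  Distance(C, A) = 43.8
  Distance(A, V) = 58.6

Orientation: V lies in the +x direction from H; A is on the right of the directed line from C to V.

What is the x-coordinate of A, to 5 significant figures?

-6.6187

Checks: HC at 149.8° ✓; |CA| = 43.80 ✓; |AV| = 58.60 ✓.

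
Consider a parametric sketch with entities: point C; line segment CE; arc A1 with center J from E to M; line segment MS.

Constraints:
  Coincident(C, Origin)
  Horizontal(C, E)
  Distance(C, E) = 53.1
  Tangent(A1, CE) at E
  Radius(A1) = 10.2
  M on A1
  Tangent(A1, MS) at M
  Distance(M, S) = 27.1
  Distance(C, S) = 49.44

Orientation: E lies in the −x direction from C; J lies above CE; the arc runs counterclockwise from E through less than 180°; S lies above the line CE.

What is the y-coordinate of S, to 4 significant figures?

33.70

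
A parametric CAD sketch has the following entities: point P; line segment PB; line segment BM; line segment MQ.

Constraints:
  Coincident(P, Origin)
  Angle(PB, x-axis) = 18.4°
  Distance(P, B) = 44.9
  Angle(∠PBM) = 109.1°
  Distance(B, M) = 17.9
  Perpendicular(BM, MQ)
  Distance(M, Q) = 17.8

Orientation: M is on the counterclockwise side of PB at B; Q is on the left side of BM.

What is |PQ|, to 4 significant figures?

40.85

P is at the origin; PB runs at 18.4° with length 44.9, so B = 44.9·(cos 18.4°, sin 18.4°) = (42.60, 14.17). ∠PBM = 109.1°, so BM runs at 18.4° + (180° − 109.1°) = 89.30° from the x-axis; with |BM| = 17.9, M = B + 17.9·(cos 89.30°, sin 89.30°) = (42.82, 32.07). BM ⟂ MQ; with |MQ| = 17.8 on the left of BM, Q = M + 17.8·(-0.9999, 0.01222) = (25.02, 32.29). Then |PQ| = |Q − P| = 40.85.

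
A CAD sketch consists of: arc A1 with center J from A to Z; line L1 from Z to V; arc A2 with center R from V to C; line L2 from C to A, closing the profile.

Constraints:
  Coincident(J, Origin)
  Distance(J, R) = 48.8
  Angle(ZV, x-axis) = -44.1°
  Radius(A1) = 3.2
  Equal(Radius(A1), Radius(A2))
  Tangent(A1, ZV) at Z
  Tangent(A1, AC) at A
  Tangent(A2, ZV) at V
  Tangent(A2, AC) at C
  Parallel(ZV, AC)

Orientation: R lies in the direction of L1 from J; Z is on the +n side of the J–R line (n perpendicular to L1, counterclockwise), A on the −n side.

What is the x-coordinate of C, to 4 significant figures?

32.82

The slot axis is L1's direction at -44.1°, so u = (cos -44.1°, sin -44.1°) = (0.7181, -0.6959) and n = (−sin -44.1°, cos -44.1°) = (0.6959, 0.7181). J is at the origin and R lies 48.8 along u from J, so R = 48.8·u = (35.04, -33.96). Tangency of A1 to both parallel lines with radius 3.2 puts Z and A at J ± 3.2·n: Z = (2.227, 2.298), A = (-2.227, -2.298). Equal radii place V and C the same way about R: V = R + 3.2·n = (37.27, -31.66), C = R − 3.2·n = (32.82, -36.26). So C.x = 32.82.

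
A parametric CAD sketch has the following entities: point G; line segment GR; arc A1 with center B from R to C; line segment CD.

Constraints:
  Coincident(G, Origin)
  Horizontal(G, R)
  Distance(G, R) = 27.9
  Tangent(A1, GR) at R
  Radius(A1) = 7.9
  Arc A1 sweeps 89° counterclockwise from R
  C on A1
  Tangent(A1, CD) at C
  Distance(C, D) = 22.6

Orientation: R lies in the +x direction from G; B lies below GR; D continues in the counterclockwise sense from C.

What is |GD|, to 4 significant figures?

36.14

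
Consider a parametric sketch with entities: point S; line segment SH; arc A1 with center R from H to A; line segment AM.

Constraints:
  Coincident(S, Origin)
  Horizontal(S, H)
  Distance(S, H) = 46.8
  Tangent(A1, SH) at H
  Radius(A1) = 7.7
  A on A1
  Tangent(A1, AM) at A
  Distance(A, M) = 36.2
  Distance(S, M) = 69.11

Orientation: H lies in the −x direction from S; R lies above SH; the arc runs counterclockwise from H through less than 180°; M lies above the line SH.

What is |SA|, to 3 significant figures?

41.0

Checks: ∠(RH, HS) = 90.00° ✓; |RH| = 7.700 ✓; |RA| = 7.700 ✓; ∠(RA, AM) = 90.00° ✓; |AM| = 36.20 ✓; |SM| = 69.11 ✓.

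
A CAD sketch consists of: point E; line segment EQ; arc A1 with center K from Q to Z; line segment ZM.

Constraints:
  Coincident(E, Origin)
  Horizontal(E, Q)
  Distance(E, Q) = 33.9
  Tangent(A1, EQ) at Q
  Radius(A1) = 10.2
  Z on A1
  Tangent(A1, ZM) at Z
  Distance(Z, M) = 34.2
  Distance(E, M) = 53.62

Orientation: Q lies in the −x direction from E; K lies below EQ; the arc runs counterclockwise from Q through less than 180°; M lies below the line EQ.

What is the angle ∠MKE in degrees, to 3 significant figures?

97.9°

Checks: |KZ| = 10.20 ✓; ∠(KZ, ZM) = 90.00° ✓; |ZM| = 34.20 ✓; |EM| = 53.62 ✓.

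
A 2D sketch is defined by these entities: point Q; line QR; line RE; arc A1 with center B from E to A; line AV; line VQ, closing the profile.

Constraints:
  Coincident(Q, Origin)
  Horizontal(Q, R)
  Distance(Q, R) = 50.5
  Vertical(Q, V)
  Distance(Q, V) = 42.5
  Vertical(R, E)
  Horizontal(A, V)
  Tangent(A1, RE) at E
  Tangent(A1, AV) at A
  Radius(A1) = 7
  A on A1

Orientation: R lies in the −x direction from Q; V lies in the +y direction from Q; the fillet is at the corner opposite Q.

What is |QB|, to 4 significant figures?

56.15

QV is vertical with |QV| = 42.5 and V on the +y side, so V = (0.000, 42.50). The virtual corner opposite Q is at (-50.50, 42.50). The tangent condition forces BE to be normal to RE and since A1 is tangent to AV there, BA ⟂ AV, with radius 7.0, so the center B sits 7.0 in from both sides at B = (-43.50, 35.50). Then |QB| = |B − Q| = 56.15.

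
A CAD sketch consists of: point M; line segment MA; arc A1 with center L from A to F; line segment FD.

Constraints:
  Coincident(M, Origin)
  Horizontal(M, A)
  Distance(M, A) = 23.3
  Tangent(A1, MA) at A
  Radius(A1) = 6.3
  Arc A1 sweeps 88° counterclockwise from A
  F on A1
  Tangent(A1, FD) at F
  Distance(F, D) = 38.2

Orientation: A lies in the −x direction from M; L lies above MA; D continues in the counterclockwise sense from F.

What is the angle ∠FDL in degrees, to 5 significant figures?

9.3650°

M is at the origin; MA is horizontal with |MA| = 23.3 and A on the −x side, so A = (-23.300, 0.0000). A1 meets MA tangentially, so LA is at right angles to MA, so L = A + (0, 6.3) = (-23.300, 6.3000). On A1, A sits at bearing -90° from L; an 88° counterclockwise sweep puts F at bearing -2°, so F = L + 6.3·(cos -2°, sin -2°) = (-17.004, 6.0801). The tangent condition forces LF to be normal to FD, so FD runs along (−sin -2°, cos -2°); with |FD| = 38.2, D = (-15.671, 44.257). Then cos ∠FDL = DF·DL / (|DF||DL|), giving 9.3650°.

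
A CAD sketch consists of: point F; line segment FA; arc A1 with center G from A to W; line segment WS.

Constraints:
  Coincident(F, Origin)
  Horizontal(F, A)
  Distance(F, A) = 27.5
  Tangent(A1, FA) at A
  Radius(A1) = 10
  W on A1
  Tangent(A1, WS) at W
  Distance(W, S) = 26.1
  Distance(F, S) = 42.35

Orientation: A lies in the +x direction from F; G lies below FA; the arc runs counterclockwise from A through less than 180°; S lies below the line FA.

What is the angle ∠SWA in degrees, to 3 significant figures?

132°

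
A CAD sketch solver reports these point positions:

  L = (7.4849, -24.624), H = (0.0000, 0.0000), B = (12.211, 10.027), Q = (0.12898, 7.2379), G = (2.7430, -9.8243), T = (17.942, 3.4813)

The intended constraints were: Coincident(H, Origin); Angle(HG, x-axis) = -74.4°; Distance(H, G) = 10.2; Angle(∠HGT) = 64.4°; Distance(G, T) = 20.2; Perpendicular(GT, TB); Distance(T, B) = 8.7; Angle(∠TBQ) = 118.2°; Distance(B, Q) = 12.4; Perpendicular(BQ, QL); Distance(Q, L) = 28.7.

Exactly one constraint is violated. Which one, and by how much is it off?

Distance(Q, L) = 28.7 — off by 4.00.

H = (0.00, 0.00) ✓; HG at -74.40° ✓; |HG| = 10.20 ✓; ∠HGT = 64.40° ✓; |GT| = 20.20 ✓; ∠(GT, TB) = 90.00° ✓; |TB| = 8.700 ✓; ∠TBQ = 118.2° ✓; |BQ| = 12.40 ✓; ∠(BQ, QL) = 90.00° ✓; |QL| = 32.70 ✗.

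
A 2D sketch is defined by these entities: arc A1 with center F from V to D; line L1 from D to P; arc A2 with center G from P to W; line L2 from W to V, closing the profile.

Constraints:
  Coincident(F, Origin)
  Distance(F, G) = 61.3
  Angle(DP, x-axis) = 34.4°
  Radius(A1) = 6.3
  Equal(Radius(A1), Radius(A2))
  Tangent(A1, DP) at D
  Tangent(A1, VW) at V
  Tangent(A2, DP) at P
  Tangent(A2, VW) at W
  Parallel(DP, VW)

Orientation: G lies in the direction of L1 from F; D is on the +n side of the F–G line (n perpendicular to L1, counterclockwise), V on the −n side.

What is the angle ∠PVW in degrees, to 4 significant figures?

11.62°

The slot axis is L1's direction at 34.4°, so u = (cos 34.4°, sin 34.4°) = (0.8251, 0.5650) and n = (−sin 34.4°, cos 34.4°) = (-0.5650, 0.8251). F is at the origin and G lies 61.3 along u from F, so G = 61.3·u = (50.58, 34.63). Tangency of A1 to both parallel lines with radius 6.3 puts D and V at F ± 6.3·n: D = (-3.559, 5.198), V = (3.559, -5.198). Equal radii place P and W the same way about G: P = G + 6.3·n = (47.02, 39.83), W = G − 6.3·n = (54.14, 29.43). Then cos ∠PVW = VP·VW / (|VP||VW|), giving 11.62°.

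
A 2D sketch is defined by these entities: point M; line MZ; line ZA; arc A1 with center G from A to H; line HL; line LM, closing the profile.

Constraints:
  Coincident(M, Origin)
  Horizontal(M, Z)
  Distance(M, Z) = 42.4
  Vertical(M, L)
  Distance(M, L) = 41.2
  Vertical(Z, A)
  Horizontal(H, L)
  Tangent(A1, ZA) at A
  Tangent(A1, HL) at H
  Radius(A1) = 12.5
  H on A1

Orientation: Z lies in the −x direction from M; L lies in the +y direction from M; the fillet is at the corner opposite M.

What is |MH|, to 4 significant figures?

50.91

M is at the origin; MZ is horizontal with |MZ| = 42.4 and Z on the −x side, so Z = (-42.40, 0.000). ML is vertical with |ML| = 41.2 and L on the +y side, so L = (0.000, 41.20). The virtual corner opposite M is at (-42.40, 41.20). Tangency of A1 to ZA means the radius GA is perpendicular to ZA and A1 meets HL tangentially, so GH is at right angles to HL, with radius 12.5, so the center G sits 12.5 in from both sides at G = (-29.90, 28.70). That places the tangent points at A = (-42.40, 28.70) on ZA and H = (-29.90, 41.20) on HL. Then |MH| = |H − M| = 50.91.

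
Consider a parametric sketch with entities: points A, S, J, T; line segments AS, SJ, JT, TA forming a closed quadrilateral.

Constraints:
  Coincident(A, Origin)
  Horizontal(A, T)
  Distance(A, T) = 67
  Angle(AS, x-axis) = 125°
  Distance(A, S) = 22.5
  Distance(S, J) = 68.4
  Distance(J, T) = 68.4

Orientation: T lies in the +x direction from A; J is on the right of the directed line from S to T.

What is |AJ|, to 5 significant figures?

46.530

Checks: |SJ| = 68.40 ✓; |JT| = 68.40 ✓.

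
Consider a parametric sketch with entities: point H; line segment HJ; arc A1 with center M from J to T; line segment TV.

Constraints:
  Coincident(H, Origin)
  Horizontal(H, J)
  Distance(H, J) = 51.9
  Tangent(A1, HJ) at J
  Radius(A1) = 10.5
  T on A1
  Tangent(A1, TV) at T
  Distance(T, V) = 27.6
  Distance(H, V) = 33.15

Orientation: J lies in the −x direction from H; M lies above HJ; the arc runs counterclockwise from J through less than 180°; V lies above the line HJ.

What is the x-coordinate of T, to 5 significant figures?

-44.619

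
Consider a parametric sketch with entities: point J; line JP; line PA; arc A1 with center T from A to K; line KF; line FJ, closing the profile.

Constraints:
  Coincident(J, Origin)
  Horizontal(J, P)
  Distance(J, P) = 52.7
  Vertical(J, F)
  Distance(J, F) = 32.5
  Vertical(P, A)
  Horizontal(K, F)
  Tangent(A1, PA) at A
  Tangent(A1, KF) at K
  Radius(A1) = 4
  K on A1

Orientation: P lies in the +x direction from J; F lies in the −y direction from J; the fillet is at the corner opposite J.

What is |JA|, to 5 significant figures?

59.913

J is at the origin; JP is horizontal with |JP| = 52.7 and P on the +x side, so P = (52.700, 0.0000). J and F share the same x with |JF| = 32.5 and F on the −y side, so F = (0.0000, -32.500). The virtual corner opposite J is at (52.700, -32.500). Tangency of A1 to PA means the radius TA is perpendicular to PA and the tangent condition forces TK to be normal to KF, with radius 4.0, so the center T sits 4.0 in from both sides at T = (48.700, -28.500). That places the tangent points at A = (52.700, -28.500) on PA and K = (48.700, -32.500) on KF. Then |JA| = |A − J| = 59.913.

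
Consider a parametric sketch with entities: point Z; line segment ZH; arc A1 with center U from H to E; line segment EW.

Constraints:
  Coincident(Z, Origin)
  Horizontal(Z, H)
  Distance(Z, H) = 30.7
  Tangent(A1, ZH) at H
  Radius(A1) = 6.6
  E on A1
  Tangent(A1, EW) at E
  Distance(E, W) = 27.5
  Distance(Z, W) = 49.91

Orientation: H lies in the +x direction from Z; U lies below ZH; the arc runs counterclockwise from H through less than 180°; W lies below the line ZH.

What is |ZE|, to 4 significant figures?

26.42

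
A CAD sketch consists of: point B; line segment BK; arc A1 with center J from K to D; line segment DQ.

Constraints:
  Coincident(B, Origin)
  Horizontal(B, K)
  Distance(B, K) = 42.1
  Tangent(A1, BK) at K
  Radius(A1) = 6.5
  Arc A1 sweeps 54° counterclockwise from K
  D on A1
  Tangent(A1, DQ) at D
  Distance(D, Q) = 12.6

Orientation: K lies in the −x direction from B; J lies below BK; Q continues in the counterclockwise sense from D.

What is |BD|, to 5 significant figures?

47.434

B is at the origin; BK is horizontal with |BK| = 42.1 and K on the −x side, so K = (-42.100, 0.0000). The tangent condition forces JK to be normal to BK, so J = K + (0, -6.5) = (-42.100, -6.5000). On A1, K sits at bearing 90° from J; a 54° counterclockwise sweep puts D at bearing 144°, so D = J + 6.5·(cos 144°, sin 144°) = (-47.359, -2.6794). Then |BD| = |D − B| = 47.434.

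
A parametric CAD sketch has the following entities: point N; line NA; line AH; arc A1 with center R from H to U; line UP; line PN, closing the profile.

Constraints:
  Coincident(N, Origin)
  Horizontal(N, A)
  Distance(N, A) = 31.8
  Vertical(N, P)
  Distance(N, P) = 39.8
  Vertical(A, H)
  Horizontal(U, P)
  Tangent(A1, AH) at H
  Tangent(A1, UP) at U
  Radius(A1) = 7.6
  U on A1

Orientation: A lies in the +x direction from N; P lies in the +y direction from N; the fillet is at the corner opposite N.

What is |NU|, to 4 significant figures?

46.58

The virtual corner opposite N is at (31.80, 39.80). A1 meets AH tangentially, so RH is at right angles to AH and the tangent condition forces RU to be normal to UP, with radius 7.6, so the center R sits 7.6 in from both sides at R = (24.20, 32.20). That places the tangent points at H = (31.80, 32.20) on AH and U = (24.20, 39.80) on UP. Then |NU| = |U − N| = 46.58.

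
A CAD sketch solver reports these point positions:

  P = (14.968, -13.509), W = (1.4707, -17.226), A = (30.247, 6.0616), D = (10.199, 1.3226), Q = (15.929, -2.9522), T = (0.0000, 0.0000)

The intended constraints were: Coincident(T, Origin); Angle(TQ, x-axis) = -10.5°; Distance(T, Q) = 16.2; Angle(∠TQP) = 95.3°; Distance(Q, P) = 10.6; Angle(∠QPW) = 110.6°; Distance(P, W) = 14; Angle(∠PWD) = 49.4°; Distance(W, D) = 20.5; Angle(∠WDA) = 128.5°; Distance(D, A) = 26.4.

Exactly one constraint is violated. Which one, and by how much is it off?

Distance(D, A) = 26.4 — off by 5.80.

T = (0.00, 0.00) ✓; TQ at -10.50° ✓; |TQ| = 16.20 ✓; ∠TQP = 95.30° ✓; |QP| = 10.60 ✓; ∠QPW = 110.6° ✓; |PW| = 14.00 ✓; ∠PWD = 49.40° ✓; |WD| = 20.50 ✓; ∠WDA = 128.5° ✓; |DA| = 20.60 ✗.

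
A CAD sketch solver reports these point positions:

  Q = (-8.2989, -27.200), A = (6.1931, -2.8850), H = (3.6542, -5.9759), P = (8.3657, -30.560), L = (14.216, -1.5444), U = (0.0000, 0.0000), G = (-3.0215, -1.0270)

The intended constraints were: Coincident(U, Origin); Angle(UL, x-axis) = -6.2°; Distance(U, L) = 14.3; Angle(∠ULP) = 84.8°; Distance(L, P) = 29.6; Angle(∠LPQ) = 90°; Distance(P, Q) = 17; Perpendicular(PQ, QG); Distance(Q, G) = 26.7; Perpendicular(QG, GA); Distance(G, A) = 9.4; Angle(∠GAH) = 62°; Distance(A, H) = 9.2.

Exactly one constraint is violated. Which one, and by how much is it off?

Distance(A, H) = 9.2 — off by 5.20.

U = (0.00, 0.00) ✓; UL at -6.200° ✓; |UL| = 14.30 ✓; ∠ULP = 84.80° ✓; |LP| = 29.60 ✓; ∠LPQ = 90.00° ✓; |PQ| = 17.00 ✓; ∠(PQ, QG) = 90.00° ✓; |QG| = 26.70 ✓; ∠(QG, GA) = 90.00° ✓; |GA| = 9.400 ✓; ∠GAH = 62.00° ✓; |AH| = 4.000 ✗.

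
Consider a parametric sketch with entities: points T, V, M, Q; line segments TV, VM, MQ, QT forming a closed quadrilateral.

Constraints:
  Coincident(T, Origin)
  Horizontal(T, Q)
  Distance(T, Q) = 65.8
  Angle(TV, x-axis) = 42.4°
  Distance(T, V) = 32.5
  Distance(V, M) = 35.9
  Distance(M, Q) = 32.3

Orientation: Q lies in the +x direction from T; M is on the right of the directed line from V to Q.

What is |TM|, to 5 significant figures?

37.760

T is at the origin; TQ is horizontal with |TQ| = 65.8 and Q in +x, so Q = (65.8, 0). TV runs at 42.4° with |TV| = 32.5, so V = (24.000, 21.915). M is determined by |VM| = 35.9 and |MQ| = 32.3 together: it lies at the intersection of circle(V, 35.9) and circle(Q, 32.3). With |VQ| = 47.197, the foot of the radical line on VQ is 26.199 from V and the perpendicular offset is √(35.9² − 26.199²) = 24.544. Taking the right-of-VQ solution: M = (35.807, -11.988).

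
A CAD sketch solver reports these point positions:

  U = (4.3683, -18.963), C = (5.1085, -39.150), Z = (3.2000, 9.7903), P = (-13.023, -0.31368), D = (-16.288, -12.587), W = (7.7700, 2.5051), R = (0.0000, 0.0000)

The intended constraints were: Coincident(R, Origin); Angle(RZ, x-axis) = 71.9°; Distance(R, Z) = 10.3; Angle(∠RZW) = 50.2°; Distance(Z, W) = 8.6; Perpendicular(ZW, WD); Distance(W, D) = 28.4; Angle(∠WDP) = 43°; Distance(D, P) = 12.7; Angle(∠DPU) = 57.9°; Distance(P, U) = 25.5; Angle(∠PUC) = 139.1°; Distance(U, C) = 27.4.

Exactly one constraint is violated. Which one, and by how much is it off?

Distance(U, C) = 27.4 — off by 7.20.

R = (0.00, 0.00) ✓; RZ at 71.90° ✓; |RZ| = 10.30 ✓; ∠RZW = 50.20° ✓; |ZW| = 8.600 ✓; ∠(ZW, WD) = 90.00° ✓; |WD| = 28.40 ✓; ∠WDP = 43.00° ✓; |DP| = 12.70 ✓; ∠DPU = 57.90° ✓; |PU| = 25.50 ✓; ∠PUC = 139.1° ✓; |UC| = 20.20 ✗.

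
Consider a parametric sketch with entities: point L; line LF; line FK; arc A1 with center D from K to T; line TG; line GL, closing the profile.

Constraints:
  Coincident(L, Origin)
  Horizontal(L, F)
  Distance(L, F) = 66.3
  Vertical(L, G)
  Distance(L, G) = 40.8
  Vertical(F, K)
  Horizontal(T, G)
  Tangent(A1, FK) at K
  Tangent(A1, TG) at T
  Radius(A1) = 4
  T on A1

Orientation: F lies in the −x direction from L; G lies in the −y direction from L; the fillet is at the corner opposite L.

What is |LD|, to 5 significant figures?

72.357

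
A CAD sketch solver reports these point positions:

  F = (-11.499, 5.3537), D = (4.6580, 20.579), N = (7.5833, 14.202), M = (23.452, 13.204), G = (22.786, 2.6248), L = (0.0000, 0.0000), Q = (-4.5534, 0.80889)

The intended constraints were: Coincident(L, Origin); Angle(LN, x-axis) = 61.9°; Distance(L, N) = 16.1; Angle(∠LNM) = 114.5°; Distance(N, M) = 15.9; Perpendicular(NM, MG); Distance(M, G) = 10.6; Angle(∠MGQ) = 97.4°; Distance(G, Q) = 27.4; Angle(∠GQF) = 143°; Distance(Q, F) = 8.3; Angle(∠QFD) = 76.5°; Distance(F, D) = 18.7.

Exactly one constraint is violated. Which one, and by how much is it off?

Distance(F, D) = 18.7 — off by 3.50.

L = (0.00, 0.00) ✓; LN at 61.90° ✓; |LN| = 16.10 ✓; ∠LNM = 114.5° ✓; |NM| = 15.90 ✓; ∠(NM, MG) = 90.00° ✓; |MG| = 10.60 ✓; ∠MGQ = 97.40° ✓; |GQ| = 27.40 ✓; ∠GQF = 143.0° ✓; |QF| = 8.300 ✓; ∠QFD = 76.50° ✓; |FD| = 22.20 ✗.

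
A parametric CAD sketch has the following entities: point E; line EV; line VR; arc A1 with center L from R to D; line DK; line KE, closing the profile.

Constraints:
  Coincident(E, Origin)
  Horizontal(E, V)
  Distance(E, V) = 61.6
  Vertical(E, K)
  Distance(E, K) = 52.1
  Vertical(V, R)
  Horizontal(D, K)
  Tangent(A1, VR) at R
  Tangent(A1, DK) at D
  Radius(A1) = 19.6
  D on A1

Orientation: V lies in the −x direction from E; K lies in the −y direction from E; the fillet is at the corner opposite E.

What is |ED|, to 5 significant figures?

66.921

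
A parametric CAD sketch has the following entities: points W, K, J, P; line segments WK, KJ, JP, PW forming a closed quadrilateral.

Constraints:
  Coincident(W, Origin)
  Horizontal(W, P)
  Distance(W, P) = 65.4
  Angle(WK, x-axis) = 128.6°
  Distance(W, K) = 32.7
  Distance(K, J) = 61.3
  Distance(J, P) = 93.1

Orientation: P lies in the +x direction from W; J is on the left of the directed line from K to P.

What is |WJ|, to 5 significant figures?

78.046

Checks: |KJ| = 61.30 ✓; |JP| = 93.10 ✓.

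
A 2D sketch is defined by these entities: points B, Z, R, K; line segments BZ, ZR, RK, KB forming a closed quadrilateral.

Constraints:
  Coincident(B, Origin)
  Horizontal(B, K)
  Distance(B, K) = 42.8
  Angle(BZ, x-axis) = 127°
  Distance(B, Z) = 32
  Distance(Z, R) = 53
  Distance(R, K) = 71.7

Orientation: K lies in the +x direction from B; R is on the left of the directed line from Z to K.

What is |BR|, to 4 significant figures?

67.72

B is at the origin; BK is horizontal with |BK| = 42.8 and K in +x, so K = (42.8, 0). BZ runs at 127.0° with |BZ| = 32.0, so Z = (-19.26, 25.56). R is determined by |ZR| = 53.0 and |RK| = 71.7 together: it lies at the intersection of circle(Z, 53.0) and circle(K, 71.7). With |ZK| = 67.11, the foot of the radical line on ZK is 16.18 from Z and the perpendicular offset is √(53.0² − 16.18²) = 50.47. Taking the left-of-ZK solution: R = (14.93, 66.06).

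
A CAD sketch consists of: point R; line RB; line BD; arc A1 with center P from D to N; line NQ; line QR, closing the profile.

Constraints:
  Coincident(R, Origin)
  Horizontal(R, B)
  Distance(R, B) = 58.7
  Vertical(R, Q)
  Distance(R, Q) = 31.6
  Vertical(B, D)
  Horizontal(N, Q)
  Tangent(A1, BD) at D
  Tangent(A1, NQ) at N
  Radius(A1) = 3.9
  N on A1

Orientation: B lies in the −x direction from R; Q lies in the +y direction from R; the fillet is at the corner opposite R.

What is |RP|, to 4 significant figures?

61.40

R is at the origin; R and B share the same y with |RB| = 58.7 and B on the −x side, so B = (-58.70, 0.000). R and Q share the same x with |RQ| = 31.6 and Q on the +y side, so Q = (0.000, 31.60). The virtual corner opposite R is at (-58.70, 31.60). The tangent condition forces PD to be normal to BD and the tangent condition forces PN to be normal to NQ, with radius 3.9, so the center P sits 3.9 in from both sides at P = (-54.80, 27.70). Then |RP| = |P − R| = 61.40.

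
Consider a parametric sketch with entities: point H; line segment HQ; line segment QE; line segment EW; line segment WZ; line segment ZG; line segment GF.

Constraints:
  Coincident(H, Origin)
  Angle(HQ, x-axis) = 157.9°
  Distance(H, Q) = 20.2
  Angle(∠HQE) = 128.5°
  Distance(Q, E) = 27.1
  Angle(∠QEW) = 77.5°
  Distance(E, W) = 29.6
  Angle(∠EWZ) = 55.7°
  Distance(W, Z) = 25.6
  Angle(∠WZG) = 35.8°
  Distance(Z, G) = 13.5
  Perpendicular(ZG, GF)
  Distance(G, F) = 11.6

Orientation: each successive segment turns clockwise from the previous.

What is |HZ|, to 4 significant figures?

16.70

∠QEW = 77.5° gives EW at 3.900° from the x-axis; with |EW| = 29.6, W = (3.164, 35.61). ∠EWZ = 55.7° gives WZ at -120.4° from the x-axis; with |WZ| = 25.6, Z = (-9.790, 13.53). Then |HZ| = |Z − H| = 16.70.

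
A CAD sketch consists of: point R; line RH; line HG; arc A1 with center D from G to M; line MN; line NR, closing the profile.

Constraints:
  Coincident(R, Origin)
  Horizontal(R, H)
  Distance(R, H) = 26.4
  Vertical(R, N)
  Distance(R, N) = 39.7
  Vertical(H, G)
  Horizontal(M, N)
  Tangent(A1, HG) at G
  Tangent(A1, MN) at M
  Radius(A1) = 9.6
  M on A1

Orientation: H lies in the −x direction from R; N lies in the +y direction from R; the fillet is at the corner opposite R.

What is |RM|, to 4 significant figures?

43.11

The virtual corner opposite R is at (-26.40, 39.70). The tangent condition forces DG to be normal to HG and since A1 is tangent to MN there, DM ⟂ MN, with radius 9.6, so the center D sits 9.6 in from both sides at D = (-16.80, 30.10). That places the tangent points at G = (-26.40, 30.10) on HG and M = (-16.80, 39.70) on MN. Then |RM| = |M − R| = 43.11.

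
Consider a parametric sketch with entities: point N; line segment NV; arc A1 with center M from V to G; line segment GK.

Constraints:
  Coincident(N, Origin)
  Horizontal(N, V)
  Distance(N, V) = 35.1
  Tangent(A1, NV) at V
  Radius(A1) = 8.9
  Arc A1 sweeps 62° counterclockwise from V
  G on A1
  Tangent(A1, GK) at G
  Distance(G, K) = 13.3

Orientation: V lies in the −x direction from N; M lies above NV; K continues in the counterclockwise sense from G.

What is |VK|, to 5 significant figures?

21.679

On A1, V sits at bearing -90° from M; a 62° counterclockwise sweep puts G at bearing -28°, so G = M + 8.9·(cos -28°, sin -28°) = (-27.242, 4.7217). Tangency of A1 to GK means the radius MG is perpendicular to GK, so GK runs along (−sin -28°, cos -28°); with |GK| = 13.3, K = (-20.998, 16.465). Then |VK| = |K − V| = 21.679.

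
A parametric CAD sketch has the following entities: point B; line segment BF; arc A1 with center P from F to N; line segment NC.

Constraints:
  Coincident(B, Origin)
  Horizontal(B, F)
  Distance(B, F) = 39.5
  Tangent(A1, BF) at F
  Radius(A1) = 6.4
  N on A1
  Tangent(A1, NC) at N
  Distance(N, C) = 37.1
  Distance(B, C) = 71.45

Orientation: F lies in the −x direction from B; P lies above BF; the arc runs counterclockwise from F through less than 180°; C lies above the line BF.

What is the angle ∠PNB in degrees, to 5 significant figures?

118.29°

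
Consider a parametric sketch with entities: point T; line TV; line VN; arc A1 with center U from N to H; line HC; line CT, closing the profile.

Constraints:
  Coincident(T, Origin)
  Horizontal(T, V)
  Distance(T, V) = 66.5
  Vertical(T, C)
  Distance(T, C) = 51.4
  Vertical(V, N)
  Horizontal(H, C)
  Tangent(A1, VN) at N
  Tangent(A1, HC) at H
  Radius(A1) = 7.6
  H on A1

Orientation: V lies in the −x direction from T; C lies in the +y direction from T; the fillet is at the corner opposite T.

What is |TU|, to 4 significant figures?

73.40

T is at the origin; TV is horizontal with |TV| = 66.5 and V on the −x side, so V = (-66.50, 0.000). T and C share the same x with |TC| = 51.4 and C on the +y side, so C = (0.000, 51.40). The virtual corner opposite T is at (-66.50, 51.40). A1 meets VN tangentially, so UN is at right angles to VN and since A1 is tangent to HC there, UH ⟂ HC, with radius 7.6, so the center U sits 7.6 in from both sides at U = (-58.90, 43.80). Then |TU| = |U − T| = 73.40.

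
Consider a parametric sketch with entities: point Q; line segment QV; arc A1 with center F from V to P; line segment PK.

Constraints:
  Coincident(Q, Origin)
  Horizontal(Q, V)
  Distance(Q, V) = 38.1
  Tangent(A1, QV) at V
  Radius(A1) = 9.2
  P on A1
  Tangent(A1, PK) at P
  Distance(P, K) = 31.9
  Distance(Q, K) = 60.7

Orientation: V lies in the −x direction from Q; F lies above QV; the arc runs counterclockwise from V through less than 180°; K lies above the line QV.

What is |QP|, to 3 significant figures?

32.7

Checks: |FP| = 9.200 ✓; ∠(FP, PK) = 90.00° ✓; |PK| = 31.90 ✓; |QK| = 60.70 ✓.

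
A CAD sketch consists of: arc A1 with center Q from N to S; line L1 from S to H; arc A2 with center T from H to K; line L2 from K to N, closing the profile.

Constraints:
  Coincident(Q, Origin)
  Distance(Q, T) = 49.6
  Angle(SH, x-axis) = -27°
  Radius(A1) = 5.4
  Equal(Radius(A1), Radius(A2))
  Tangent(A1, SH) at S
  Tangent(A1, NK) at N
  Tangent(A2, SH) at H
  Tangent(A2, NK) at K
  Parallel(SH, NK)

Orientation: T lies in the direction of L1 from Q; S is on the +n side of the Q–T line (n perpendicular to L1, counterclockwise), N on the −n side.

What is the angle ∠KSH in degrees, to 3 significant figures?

12.3°

Tangency of A1 to both parallel lines with radius 5.4 puts S and N at Q ± 5.4·n: S = (2.45, 4.81), N = (-2.45, -4.81). Equal radii place H and K the same way about T: H = T + 5.4·n = (46.6, -17.7), K = T − 5.4·n = (41.7, -27.3). Then cos ∠KSH = SK·SH / (|SK||SH|), giving 12.3°.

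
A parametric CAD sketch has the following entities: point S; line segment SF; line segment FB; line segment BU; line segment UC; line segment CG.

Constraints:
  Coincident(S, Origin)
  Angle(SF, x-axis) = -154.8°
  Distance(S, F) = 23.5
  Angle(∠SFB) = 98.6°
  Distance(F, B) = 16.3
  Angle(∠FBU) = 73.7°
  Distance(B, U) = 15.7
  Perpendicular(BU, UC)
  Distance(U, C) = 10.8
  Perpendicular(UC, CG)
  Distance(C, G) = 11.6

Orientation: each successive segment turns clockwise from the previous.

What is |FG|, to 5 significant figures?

4.8680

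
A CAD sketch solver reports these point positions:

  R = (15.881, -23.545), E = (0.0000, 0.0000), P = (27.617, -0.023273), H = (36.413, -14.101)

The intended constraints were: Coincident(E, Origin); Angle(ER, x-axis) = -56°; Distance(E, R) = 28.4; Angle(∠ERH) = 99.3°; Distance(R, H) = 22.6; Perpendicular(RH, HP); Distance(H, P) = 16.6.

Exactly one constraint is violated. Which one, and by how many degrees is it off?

Perpendicular(RH, HP) — off by 7.30°.

E = (0.00, 0.00) ✓; ER at -56.00° ✓; |ER| = 28.40 ✓; ∠ERH = 99.30° ✓; |RH| = 22.60 ✓; ∠(RH, HP) = 97.30° ✗; |HP| = 16.60 ✓.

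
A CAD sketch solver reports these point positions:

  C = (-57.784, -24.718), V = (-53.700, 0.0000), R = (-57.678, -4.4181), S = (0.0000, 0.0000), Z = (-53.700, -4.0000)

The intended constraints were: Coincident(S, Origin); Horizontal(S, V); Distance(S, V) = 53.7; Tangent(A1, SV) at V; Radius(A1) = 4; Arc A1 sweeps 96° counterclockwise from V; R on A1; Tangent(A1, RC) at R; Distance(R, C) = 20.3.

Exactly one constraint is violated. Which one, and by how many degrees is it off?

Tangent(A1, RC) at R — off by 6.30°.

S = (0.00, 0.00) ✓; S.y = 0.00, V.y = 0.00 ✓; |SV| = 53.70 ✓; ∠(ZV, VS) = 90.00° ✓; |ZV| = 4.000 ✓; bearing(Z→R) − bearing(Z→V) = 96.00° ✓; |ZR| = 4.000 ✓; ∠(ZR, RC) = 96.30° ✗; |RC| = 20.30 ✓.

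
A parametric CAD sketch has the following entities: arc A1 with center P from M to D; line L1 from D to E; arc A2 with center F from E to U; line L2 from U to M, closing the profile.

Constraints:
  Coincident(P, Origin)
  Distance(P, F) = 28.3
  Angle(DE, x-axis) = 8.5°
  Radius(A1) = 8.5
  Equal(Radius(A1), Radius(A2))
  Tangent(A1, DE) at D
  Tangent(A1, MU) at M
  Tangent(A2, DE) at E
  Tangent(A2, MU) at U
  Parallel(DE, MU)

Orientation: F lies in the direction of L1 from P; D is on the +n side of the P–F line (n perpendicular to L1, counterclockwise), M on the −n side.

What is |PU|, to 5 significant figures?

29.549

Tangency of A1 to both parallel lines with radius 8.5 puts D and M at P ± 8.5·n: D = (-1.2564, 8.4066), M = (1.2564, -8.4066). Equal radii place E and U the same way about F: E = F + 8.5·n = (26.733, 12.590), U = F − 8.5·n = (29.246, -4.2236). Then |PU| = |U − P| = 29.549.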